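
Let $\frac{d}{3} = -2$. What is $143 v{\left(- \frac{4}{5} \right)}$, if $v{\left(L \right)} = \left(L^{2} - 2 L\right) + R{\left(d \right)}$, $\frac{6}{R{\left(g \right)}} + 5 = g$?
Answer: $\frac{6058}{25} \approx 242.32$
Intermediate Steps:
$d = -6$ ($d = 3 \left(-2\right) = -6$)
$R{\left(g \right)} = \frac{6}{-5 + g}$
$v{\left(L \right)} = - \frac{6}{11} + L^{2} - 2 L$ ($v{\left(L \right)} = \left(L^{2} - 2 L\right) + \frac{6}{-5 - 6} = \left(L^{2} - 2 L\right) + \frac{6}{-11} = \left(L^{2} - 2 L\right) + 6 \left(- \frac{1}{11}\right) = \left(L^{2} - 2 L\right) - \frac{6}{11} = - \frac{6}{11} + L^{2} - 2 L$)
$143 v{\left(- \frac{4}{5} \right)} = 143 \left(- \frac{6}{11} + \left(- \frac{4}{5}\right)^{2} - 2 \left(- \frac{4}{5}\right)\right) = 143 \left(- \frac{6}{11} + \left(\left(-4\right) \frac{1}{5}\right)^{2} - 2 \left(\left(-4\right) \frac{1}{5}\right)\right) = 143 \left(- \frac{6}{11} + \left(- \frac{4}{5}\right)^{2} - - \frac{8}{5}\right) = 143 \left(- \frac{6}{11} + \frac{16}{25} + \frac{8}{5}\right) = 143 \cdot \frac{466}{275} = \frac{6058}{25}$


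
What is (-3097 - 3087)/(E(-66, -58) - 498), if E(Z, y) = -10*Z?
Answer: -3092/81 ≈ -38.173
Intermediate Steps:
(-3097 - 3087)/(E(-66, -58) - 498) = (-3097 - 3087)/(-10*(-66) - 498) = -6184/(660 - 498) = -6184/162 = -6184*1/162 = -3092/81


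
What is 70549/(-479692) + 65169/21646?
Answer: 14866972147/5191706516 ≈ 2.8636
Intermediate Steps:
70549/(-479692) + 65169/21646 = 70549*(-1/479692) + 65169*(1/21646) = -70549/479692 + 65169/21646 = 14866972147/5191706516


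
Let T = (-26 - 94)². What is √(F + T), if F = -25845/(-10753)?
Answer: √1665306840885/10753 ≈ 120.01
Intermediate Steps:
F = 25845/10753 (F = -25845*(-1/10753) = 25845/10753 ≈ 2.4035)
T = 14400 (T = (-120)² = 14400)
√(F + T) = √(25845/10753 + 14400) = √(154869045/10753) = √1665306840885/10753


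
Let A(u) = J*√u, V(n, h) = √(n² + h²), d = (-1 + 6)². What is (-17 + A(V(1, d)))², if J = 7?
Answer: (17 - 7*626^(¼))² ≈ 324.50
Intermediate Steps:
d = 25 (d = 5² = 25)
V(n, h) = √(h² + n²)
A(u) = 7*√u
(-17 + A(V(1, d)))² = (-17 + 7*√(√(25² + 1²)))² = (-17 + 7*√(√(625 + 1)))² = (-17 + 7*√(√626))² = (-17 + 7*626^(¼))²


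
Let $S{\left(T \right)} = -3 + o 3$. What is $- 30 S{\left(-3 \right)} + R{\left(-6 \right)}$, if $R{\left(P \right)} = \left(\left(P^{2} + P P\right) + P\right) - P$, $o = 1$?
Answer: $72$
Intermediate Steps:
$S{\left(T \right)} = 0$ ($S{\left(T \right)} = -3 + 1 \cdot 3 = -3 + 3 = 0$)
$R{\left(P \right)} = 2 P^{2}$ ($R{\left(P \right)} = \left(\left(P^{2} + P^{2}\right) + P\right) - P = \left(2 P^{2} + P\right) - P = \left(P + 2 P^{2}\right) - P = 2 P^{2}$)
$- 30 S{\left(-3 \right)} + R{\left(-6 \right)} = \left(-30\right) 0 + 2 \left(-6\right)^{2} = 0 + 2 \cdot 36 = 0 + 72 = 72$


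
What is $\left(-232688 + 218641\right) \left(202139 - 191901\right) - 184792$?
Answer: $-143997978$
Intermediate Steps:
$\left(-232688 + 218641\right) \left(202139 - 191901\right) - 184792 = \left(-14047\right) 10238 - 184792 = -143813186 - 184792 = -143997978$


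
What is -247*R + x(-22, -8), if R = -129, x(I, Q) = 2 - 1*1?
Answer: 31864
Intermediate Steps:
x(I, Q) = 1 (x(I, Q) = 2 - 1 = 1)
-247*R + x(-22, -8) = -247*(-129) + 1 = 31863 + 1 = 31864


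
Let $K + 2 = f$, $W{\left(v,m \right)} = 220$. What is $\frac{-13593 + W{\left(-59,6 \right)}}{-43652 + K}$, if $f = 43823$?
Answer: $- \frac{13373}{169} \approx -79.13$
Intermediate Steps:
$K = 43821$ ($K = -2 + 43823 = 43821$)
$\frac{-13593 + W{\left(-59,6 \right)}}{-43652 + K} = \frac{-13593 + 220}{-43652 + 43821} = - \frac{13373}{169}$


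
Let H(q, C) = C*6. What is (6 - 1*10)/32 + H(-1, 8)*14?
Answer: 5375/8 ≈ 671.88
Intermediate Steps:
H(q, C) = 6*C
(6 - 1*10)/32 + H(-1, 8)*14 = (6 - 1*10)/32 + (6*8)*14 = (6 - 10)*(1/32) + 48*14 = -4*1/32 + 672 = -⅛ + 672 = 5375/8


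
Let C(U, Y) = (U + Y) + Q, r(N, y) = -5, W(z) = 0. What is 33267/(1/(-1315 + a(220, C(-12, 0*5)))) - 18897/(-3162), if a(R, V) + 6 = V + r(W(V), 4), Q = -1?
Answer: -46949910403/1054 ≈ -4.4545e+7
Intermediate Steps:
C(U, Y) = -1 + U + Y (C(U, Y) = (U + Y) - 1 = -1 + U + Y)
a(R, V) = -11 + V (a(R, V) = -6 + (V - 5) = -6 + (-5 + V) = -11 + V)
33267/(1/(-1315 + a(220, C(-12, 0*5)))) - 18897/(-3162) = 33267/(1/(-1315 + (-11 + (-1 - 12 + 0*5)))) - 18897/(-3162) = 33267/(1/(-1315 + (-11 + (-1 - 12 + 0)))) - 18897*(-1/3162) = 33267/(1/(-1315 + (-11 - 13))) + 6299/1054 = 33267/(1/(-1315 - 24)) + 6299/1054 = 33267/(1/(-1339)) + 6299/1054 = 33267/(-1/1339) + 6299/1054 = 33267*(-1339) + 6299/1054 = -44544513 + 6299/1054 = -46949910403/1054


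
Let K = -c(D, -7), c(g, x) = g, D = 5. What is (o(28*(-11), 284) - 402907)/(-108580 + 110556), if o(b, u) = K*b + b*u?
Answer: -37603/152 ≈ -247.39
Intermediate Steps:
K = -5 (K = -1*5 = -5)
o(b, u) = -5*b + b*u
(o(28*(-11), 284) - 402907)/(-108580 + 110556) = ((28*(-11))*(-5 + 284) - 402907)/(-108580 + 110556) = (-308*279 - 402907)/1976 = (-85932 - 402907)*(1/1976) = -488839*1/1976 = -37603/152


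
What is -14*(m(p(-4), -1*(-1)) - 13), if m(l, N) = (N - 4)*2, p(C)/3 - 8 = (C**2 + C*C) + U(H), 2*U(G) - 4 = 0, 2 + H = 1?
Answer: 266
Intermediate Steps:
H = -1 (H = -2 + 1 = -1)
U(G) = 2 (U(G) = 2 + (1/2)*0 = 2 + 0 = 2)
p(C) = 30 + 6*C**2 (p(C) = 24 + 3*((C**2 + C*C) + 2) = 24 + 3*((C**2 + C**2) + 2) = 24 + 3*(2*C**2 + 2) = 24 + 3*(2 + 2*C**2) = 24 + (6 + 6*C**2) = 30 + 6*C**2)
m(l, N) = -8 + 2*N (m(l, N) = (-4 + N)*2 = -8 + 2*N)
-14*(m(p(-4), -1*(-1)) - 13) = -14*((-8 + 2*(-1*(-1))) - 13) = -14*((-8 + 2*1) - 13) = -14*((-8 + 2) - 13) = -14*(-6 - 13) = -14*(-19) = 266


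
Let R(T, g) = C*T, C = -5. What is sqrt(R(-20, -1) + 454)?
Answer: sqrt(554) ≈ 23.537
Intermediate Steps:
R(T, g) = -5*T
sqrt(R(-20, -1) + 454) = sqrt(-5*(-20) + 454) = sqrt(100 + 454) = sqrt(554)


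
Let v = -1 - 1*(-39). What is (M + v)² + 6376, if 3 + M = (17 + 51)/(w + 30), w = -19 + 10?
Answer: 3456625/441 ≈ 7838.1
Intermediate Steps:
w = -9
M = 5/21 (M = -3 + (17 + 51)/(-9 + 30) = -3 + 68/21 = 5/21 ≈ 0.23810)
v = 38 (v = -1 + 39 = 38)
(M + v)² + 6376 = (5/21 + 38)² + 6376 = (803/21)² + 6376 = 644809/441 + 6376 = 3456625/441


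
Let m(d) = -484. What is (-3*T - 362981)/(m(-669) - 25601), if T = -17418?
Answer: 310727/26085 ≈ 11.912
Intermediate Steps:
(-3*T - 362981)/(m(-669) - 25601) = (-3*(-17418) - 362981)/(-484 - 25601) = (52254 - 362981)/(-26085) = -310727*(-1/26085) = 310727/26085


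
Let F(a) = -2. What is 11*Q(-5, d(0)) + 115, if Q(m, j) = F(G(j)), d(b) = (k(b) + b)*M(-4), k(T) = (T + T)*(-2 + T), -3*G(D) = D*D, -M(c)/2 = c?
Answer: 93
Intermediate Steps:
M(c) = -2*c
G(D) = -D**2/3 (G(D) = -D*D/3 = -D**2/3)
k(T) = 2*T*(-2 + T) (k(T) = (2*T)*(-2 + T) = 2*T*(-2 + T))
d(b) = 8*b + 16*b*(-2 + b) (d(b) = (2*b*(-2 + b) + b)*(-2*(-4)) = (b + 2*b*(-2 + b))*8 = 8*b + 16*b*(-2 + b))
Q(m, j) = -2
11*Q(-5, d(0)) + 115 = 11*(-2) + 115 = -22 + 115 = 93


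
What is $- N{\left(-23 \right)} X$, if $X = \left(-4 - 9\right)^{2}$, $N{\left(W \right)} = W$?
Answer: $3887$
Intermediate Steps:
$X = 169$ ($X = \left(-13\right)^{2} = 169$)
$- N{\left(-23 \right)} X = - \left(-23\right) 169 = \left(-1\right) \left(-3887\right) = 3887$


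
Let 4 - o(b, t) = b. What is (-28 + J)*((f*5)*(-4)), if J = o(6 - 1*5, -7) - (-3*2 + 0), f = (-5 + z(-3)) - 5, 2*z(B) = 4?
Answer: -3040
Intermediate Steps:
o(b, t) = 4 - b
z(B) = 2 (z(B) = (1/2)*4 = 2)
f = -8 (f = (-5 + 2) - 5 = -3 - 5 = -8)
J = 9 (J = (4 - (6 - 1*5)) - (-3*2 + 0) = (4 - (6 - 5)) - (-6 + 0) = (4 - 1*1) - 1*(-6) = (4 - 1) + 6 = 3 + 6 = 9)
(-28 + J)*((f*5)*(-4)) = (-28 + 9)*(-8*5*(-4)) = -(-760)*(-4) = -19*160 = -3040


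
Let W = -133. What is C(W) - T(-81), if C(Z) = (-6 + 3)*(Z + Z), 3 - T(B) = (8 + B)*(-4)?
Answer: 1087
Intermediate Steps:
T(B) = 35 + 4*B (T(B) = 3 - (8 + B)*(-4) = 3 - (-32 - 4*B) = 3 + (32 + 4*B) = 35 + 4*B)
C(Z) = -6*Z
C(W) - T(-81) = -6*(-133) - (35 + 4*(-81)) = 798 - (35 - 324) = 798 - 1*(-289) = 798 + 289 = 1087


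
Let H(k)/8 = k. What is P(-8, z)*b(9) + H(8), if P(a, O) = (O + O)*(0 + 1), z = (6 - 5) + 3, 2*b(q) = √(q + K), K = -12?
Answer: 64 + 4*I*√3 ≈ 64.0 + 6.9282*I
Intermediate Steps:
b(q) = √(-12 + q)/2 (b(q) = √(q - 12)/2 = √(-12 + q)/2)
z = 4 (z = 1 + 3 = 4)
H(k) = 8*k
P(a, O) = 2*O (P(a, O) = (2*O)*1 = 2*O)
P(-8, z)*b(9) + H(8) = (2*4)*(√(-12 + 9)/2) + 8*8 = 8*(√(-3)/2) + 64 = 8*((I*√3)/2) + 64 = 8*(I*√3/2) + 64 = 4*I*√3 + 64 = 64 + 4*I*√3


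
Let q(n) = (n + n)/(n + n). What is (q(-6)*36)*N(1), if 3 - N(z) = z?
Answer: 72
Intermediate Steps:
N(z) = 3 - z
q(n) = 1 (q(n) = (2*n)/((2*n)) = (2*n)*(1/(2*n)) = 1)
(q(-6)*36)*N(1) = (1*36)*(3 - 1*1) = 36*(3 - 1) = 36*2 = 72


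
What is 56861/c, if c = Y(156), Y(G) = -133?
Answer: -8123/19 ≈ -427.53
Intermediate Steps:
c = -133
56861/c = 56861/(-133) = 56861*(-1/133) = -8123/19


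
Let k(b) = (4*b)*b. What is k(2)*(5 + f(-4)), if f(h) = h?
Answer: 16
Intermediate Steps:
k(b) = 4*b²
k(2)*(5 + f(-4)) = (4*2²)*(5 - 4) = (4*4)*1 = 16*1 = 16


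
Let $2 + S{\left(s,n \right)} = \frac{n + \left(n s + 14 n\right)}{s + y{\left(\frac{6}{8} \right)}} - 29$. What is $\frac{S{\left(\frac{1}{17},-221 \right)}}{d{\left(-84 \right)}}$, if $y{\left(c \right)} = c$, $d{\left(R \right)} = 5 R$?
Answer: $\frac{76003}{7700} \approx 9.8705$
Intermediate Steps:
$S{\left(s,n \right)} = -31 + \frac{15 n + n s}{\frac{3}{4} + s}$ ($S{\left(s,n \right)} = -2 + \left(\frac{n + \left(n s + 14 n\right)}{s + \frac{6}{8}} - 29\right) = -2 + \left(\frac{n + \left(14 n + n s\right)}{s + 6 \cdot \frac{1}{8}} - 29\right) = -2 - \left(29 - \frac{15 n + n s}{s + \frac{3}{4}}\right) = -2 - \left(29 - \frac{15 n + n s}{\frac{3}{4} + s}\right) = -31 + \frac{15 n + n s}{\frac{3}{4} + s}$)
$\frac{S{\left(\frac{1}{17},-221 \right)}}{d{\left(-84 \right)}} = \frac{\frac{1}{3 + \frac{4}{17}} \left(-93 - \frac{124}{17} + 60 \left(-221\right) + 4 \left(-221\right) \frac{1}{17}\right)}{5 \left(-84\right)} = \frac{\frac{1}{3 + 4 \cdot \frac{1}{17}} \left(-93 - \frac{124}{17} - 13260 + 4 \left(-221\right) \frac{1}{17}\right)}{-420} = \frac{-93 - \frac{124}{17} - 13260 - 52}{3 + \frac{4}{17}} \left(- \frac{1}{420}\right) = \frac{1}{\frac{55}{17}} \left(- \frac{228009}{17}\right) \left(- \frac{1}{420}\right) = \frac{17}{55} \left(- \frac{228009}{17}\right) \left(- \frac{1}{420}\right) = \left(- \frac{228009}{55}\right) \left(- \frac{1}{420}\right) = \frac{76003}{7700}$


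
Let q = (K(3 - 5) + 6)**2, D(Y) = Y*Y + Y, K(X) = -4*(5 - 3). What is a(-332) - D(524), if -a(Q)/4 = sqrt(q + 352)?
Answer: -275100 - 8*sqrt(89) ≈ -2.7518e+5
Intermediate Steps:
K(X) = -8 (K(X) = -4*2 = -8)
D(Y) = Y + Y**2 (D(Y) = Y**2 + Y = Y + Y**2)
q = 4 (q = (-8 + 6)**2 = (-2)**2 = 4)
a(Q) = -8*sqrt(89) (a(Q) = -4*sqrt(4 + 352) = -8*sqrt(89))
a(-332) - D(524) = -8*sqrt(89) - 524*(1 + 524) = -8*sqrt(89) - 524*525 = -8*sqrt(89) - 1*275100 = -8*sqrt(89) - 275100 = -275100 - 8*sqrt(89)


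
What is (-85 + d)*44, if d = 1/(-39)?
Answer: -145904/39 ≈ -3741.1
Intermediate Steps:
d = -1/39 ≈ -0.025641
(-85 + d)*44 = (-85 - 1/39)*44 = -3316/39*44 = -145904/39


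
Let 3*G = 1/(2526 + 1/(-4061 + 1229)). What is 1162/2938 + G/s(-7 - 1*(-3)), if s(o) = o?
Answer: 4155912927/10508683939 ≈ 0.39547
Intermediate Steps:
G = 944/7153631 (G = 1/(3*(2526 + 1/(-4061 + 1229))) = 1/(3*(2526 + 1/(-2832))) = 1/(3*(2526 - 1/2832)) = 1/(3*(7153631/2832)) = (⅓)*(2832/7153631) = 944/7153631 ≈ 0.00013196)
1162/2938 + G/s(-7 - 1*(-3)) = 1162/2938 + 944/(7153631*(-7 - 1*(-3))) = 1162*(1/2938) + 944/(7153631*(-7 + 3)) = 581/1469 + (944/7153631)/(-4) = 581/1469 + (944/7153631)*(-¼) = 581/1469 - 236/7153631 = 4155912927/10508683939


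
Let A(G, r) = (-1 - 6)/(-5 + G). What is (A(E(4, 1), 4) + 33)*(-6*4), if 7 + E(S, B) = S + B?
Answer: -816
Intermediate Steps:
E(S, B) = -7 + B + S (E(S, B) = -7 + (S + B) = -7 + (B + S) = -7 + B + S)
A(G, r) = -7/(-5 + G)
(A(E(4, 1), 4) + 33)*(-6*4) = (-7/(-5 + (-7 + 1 + 4)) + 33)*(-6*4) = (-7/(-5 - 2) + 33)*(-24) = (-7/(-7) + 33)*(-24) = (-7*(-1/7) + 33)*(-24) = (1 + 33)*(-24) = 34*(-24) = -816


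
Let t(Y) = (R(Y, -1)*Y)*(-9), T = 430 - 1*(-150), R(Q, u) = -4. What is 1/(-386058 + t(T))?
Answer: -1/365178 ≈ -2.7384e-6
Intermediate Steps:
T = 580 (T = 430 + 150 = 580)
t(Y) = 36*Y (t(Y) = -4*Y*(-9) = 36*Y)
1/(-386058 + t(T)) = 1/(-386058 + 36*580) = 1/(-386058 + 20880) = 1/(-365178) = -1/365178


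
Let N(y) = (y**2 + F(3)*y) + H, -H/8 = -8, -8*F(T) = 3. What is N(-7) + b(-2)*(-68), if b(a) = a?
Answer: 2013/8 ≈ 251.63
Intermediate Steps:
F(T) = -3/8 (F(T) = -1/8*3 = -3/8)
H = 64 (H = -8*(-8) = 64)
N(y) = 64 + y**2 - 3*y/8 (N(y) = (y**2 - 3*y/8) + 64 = 64 + y**2 - 3*y/8)
N(-7) + b(-2)*(-68) = (64 + (-7)**2 - 3/8*(-7)) - 2*(-68) = (64 + 49 + 21/8) + 136 = 925/8 + 136 = 2013/8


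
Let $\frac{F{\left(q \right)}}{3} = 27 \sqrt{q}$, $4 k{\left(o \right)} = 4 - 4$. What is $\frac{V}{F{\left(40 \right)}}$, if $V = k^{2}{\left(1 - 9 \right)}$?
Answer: $0$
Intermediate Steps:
$k{\left(o \right)} = 0$ ($k{\left(o \right)} = \frac{4 - 4}{4} = \frac{1}{4} \cdot 0 = 0$)
$V = 0$ ($V = 0^{2} = 0$)
$F{\left(q \right)} = 81 \sqrt{q}$ ($F{\left(q \right)} = 3 \cdot 27 \sqrt{q} = 81 \sqrt{q}$)
$\frac{V}{F{\left(40 \right)}} = \frac{0}{81 \sqrt{40}} = \frac{0}{81 \cdot 2 \sqrt{10}} = \frac{0}{162 \sqrt{10}} = 0 \frac{\sqrt{10}}{1620} = 0$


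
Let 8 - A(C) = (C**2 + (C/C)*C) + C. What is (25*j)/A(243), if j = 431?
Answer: -10775/59527 ≈ -0.18101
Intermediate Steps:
A(C) = 8 - C**2 - 2*C (A(C) = 8 - ((C**2 + (C/C)*C) + C) = 8 - ((C**2 + 1*C) + C) = 8 - ((C**2 + C) + C) = 8 - ((C + C**2) + C) = 8 - (C**2 + 2*C) = 8 + (-C**2 - 2*C) = 8 - C**2 - 2*C)
(25*j)/A(243) = (25*431)/(8 - 1*243**2 - 2*243) = 10775/(8 - 1*59049 - 486) = 10775/(8 - 59049 - 486) = 10775/(-59527) = 10775*(-1/59527) = -10775/59527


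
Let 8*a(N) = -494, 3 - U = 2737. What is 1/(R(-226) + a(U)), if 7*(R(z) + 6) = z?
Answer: -28/2801 ≈ -0.0099964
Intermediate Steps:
U = -2734 (U = 3 - 1*2737 = 3 - 2737 = -2734)
a(N) = -247/4 (a(N) = (⅛)*(-494) = -247/4)
R(z) = -6 + z/7
1/(R(-226) + a(U)) = 1/((-6 + (⅐)*(-226)) - 247/4) = 1/((-6 - 226/7) - 247/4) = 1/(-268/7 - 247/4) = 1/(-2801/28) = -28/2801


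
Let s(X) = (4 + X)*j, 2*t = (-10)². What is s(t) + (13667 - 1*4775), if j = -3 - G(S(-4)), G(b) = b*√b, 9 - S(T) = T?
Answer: 8730 - 702*√13 ≈ 6198.9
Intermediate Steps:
S(T) = 9 - T
G(b) = b^(3/2)
t = 50 (t = (½)*(-10)² = (½)*100 = 50)
j = -3 - 13*√13 (j = -3 - (9 - 1*(-4))^(3/2) = -3 - (9 + 4)^(3/2) = -3 - 13^(3/2) = -3 - 13*√13 ≈ -49.872)
s(X) = (-3 - 13*√13)*(4 + X) (s(X) = (4 + X)*(-3 - 13*√13) = (-3 - 13*√13)*(4 + X))
s(t) + (13667 - 1*4775) = -(3 + 13*√13)*(4 + 50) + (13667 - 1*4775) = -1*(3 + 13*√13)*54 + (13667 - 4775) = (-162 - 702*√13) + 8892 = 8730 - 702*√13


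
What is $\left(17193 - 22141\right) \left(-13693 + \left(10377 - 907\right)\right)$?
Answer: $20895404$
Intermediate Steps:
$\left(17193 - 22141\right) \left(-13693 + \left(10377 - 907\right)\right) = - 4948 \left(-13693 + 9470\right) = \left(-4948\right) \left(-4223\right) = 20895404$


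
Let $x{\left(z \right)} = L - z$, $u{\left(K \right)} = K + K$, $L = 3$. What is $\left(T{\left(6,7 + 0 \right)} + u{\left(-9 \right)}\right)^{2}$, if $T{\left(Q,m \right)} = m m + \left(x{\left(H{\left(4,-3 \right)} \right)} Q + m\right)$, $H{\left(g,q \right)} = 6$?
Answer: $400$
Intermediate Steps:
$u{\left(K \right)} = 2 K$
$x{\left(z \right)} = 3 - z$
$T{\left(Q,m \right)} = m + m^{2} - 3 Q$ ($T{\left(Q,m \right)} = m m + \left(\left(3 - 6\right) Q + m\right) = m^{2} + \left(\left(3 - 6\right) Q + m\right) = m^{2} - \left(- m + 3 Q\right) = m + m^{2} - 3 Q$)
$\left(T{\left(6,7 + 0 \right)} + u{\left(-9 \right)}\right)^{2} = \left(\left(\left(7 + 0\right) + \left(7 + 0\right)^{2} - 18\right) + 2 \left(-9\right)\right)^{2} = \left(\left(7 + 7^{2} - 18\right) - 18\right)^{2} = \left(\left(7 + 49 - 18\right) - 18\right)^{2} = \left(38 - 18\right)^{2} = 20^{2} = 400$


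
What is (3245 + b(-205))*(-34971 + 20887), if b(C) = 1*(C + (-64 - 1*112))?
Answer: -40336576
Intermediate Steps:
b(C) = -176 + C (b(C) = 1*(C + (-64 - 112)) = 1*(C - 176) = 1*(-176 + C) = -176 + C)
(3245 + b(-205))*(-34971 + 20887) = (3245 + (-176 - 205))*(-34971 + 20887) = (3245 - 381)*(-14084) = 2864*(-14084) = -40336576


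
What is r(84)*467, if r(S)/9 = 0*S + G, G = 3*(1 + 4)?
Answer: 63045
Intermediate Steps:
G = 15 (G = 3*5 = 15)
r(S) = 135 (r(S) = 9*(0*S + 15) = 9*(0 + 15) = 9*15 = 135)
r(84)*467 = 135*467 = 63045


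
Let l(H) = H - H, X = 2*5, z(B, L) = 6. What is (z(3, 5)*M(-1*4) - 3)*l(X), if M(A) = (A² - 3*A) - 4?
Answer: 0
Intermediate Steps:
M(A) = -4 + A² - 3*A
X = 10
l(H) = 0
(z(3, 5)*M(-1*4) - 3)*l(X) = (6*(-4 + (-1*4)² - (-3)*4) - 3)*0 = (6*(-4 + (-4)² - 3*(-4)) - 3)*0 = (6*(-4 + 16 + 12) - 3)*0 = (6*24 - 3)*0 = (144 - 3)*0 = 141*0 = 0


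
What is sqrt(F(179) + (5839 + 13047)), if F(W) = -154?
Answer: 2*sqrt(4683) ≈ 136.86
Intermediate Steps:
sqrt(F(179) + (5839 + 13047)) = sqrt(-154 + (5839 + 13047)) = sqrt(-154 + 18886) = sqrt(18732) = 2*sqrt(4683)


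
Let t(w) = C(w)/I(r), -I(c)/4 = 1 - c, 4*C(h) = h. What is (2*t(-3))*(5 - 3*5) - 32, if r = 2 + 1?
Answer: -241/8 ≈ -30.125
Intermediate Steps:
C(h) = h/4
r = 3
I(c) = -4 + 4*c (I(c) = -4*(1 - c) = -4 + 4*c)
t(w) = w/32 (t(w) = (w/4)/(-4 + 4*3) = (w/4)/(-4 + 12) = (w/4)/8 = (w/4)*(1/8) = w/32)
(2*t(-3))*(5 - 3*5) - 32 = (2*((1/32)*(-3)))*(5 - 3*5) - 32 = (2*(-3/32))*(5 - 15) - 32 = -3/16*(-10) - 32 = 15/8 - 32 = -241/8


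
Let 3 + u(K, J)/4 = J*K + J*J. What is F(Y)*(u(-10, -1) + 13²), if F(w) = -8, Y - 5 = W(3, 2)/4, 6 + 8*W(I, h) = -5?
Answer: -1608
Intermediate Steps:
W(I, h) = -11/8 (W(I, h) = -¾ + (⅛)*(-5) = -¾ - 5/8 = -11/8)
u(K, J) = -12 + 4*J² + 4*J*K (u(K, J) = -12 + 4*(J*K + J*J) = -12 + 4*(J*K + J²) = -12 + 4*(J² + J*K) = -12 + (4*J² + 4*J*K) = -12 + 4*J² + 4*J*K)
Y = 149/32 (Y = 5 - 11/8/4 = 5 - 11/8*¼ = 5 - 11/32 = 149/32 ≈ 4.6563)
F(Y)*(u(-10, -1) + 13²) = -8*((-12 + 4*(-1)² + 4*(-1)*(-10)) + 13²) = -8*((-12 + 4*1 + 40) + 169) = -8*((-12 + 4 + 40) + 169) = -8*(32 + 169) = -8*201 = -1608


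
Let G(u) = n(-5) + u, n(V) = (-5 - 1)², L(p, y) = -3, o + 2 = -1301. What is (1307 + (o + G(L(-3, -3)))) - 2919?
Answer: -2882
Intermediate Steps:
o = -1303 (o = -2 - 1301 = -1303)
n(V) = 36 (n(V) = (-6)² = 36)
G(u) = 36 + u
(1307 + (o + G(L(-3, -3)))) - 2919 = (1307 + (-1303 + (36 - 3))) - 2919 = (1307 + (-1303 + 33)) - 2919 = (1307 - 1270) - 2919 = 37 - 2919 = -2882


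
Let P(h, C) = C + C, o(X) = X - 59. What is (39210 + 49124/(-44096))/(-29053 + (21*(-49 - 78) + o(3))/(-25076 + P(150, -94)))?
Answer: -682505000461/505720673341 ≈ -1.3496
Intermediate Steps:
o(X) = -59 + X
P(h, C) = 2*C
(39210 + 49124/(-44096))/(-29053 + (21*(-49 - 78) + o(3))/(-25076 + P(150, -94))) = (39210 + 49124/(-44096))/(-29053 + (21*(-49 - 78) + (-59 + 3))/(-25076 + 2*(-94))) = (39210 + 49124*(-1/44096))/(-29053 + (21*(-127) - 56)/(-25076 - 188)) = (39210 - 12281/11024)/(-29053 + (-2667 - 56)/(-25264)) = 432238759/(11024*(-29053 - 2723*(-1/25264))) = 432238759/(11024*(-29053 + 2723/25264)) = 432238759/(11024*(-733992269/25264)) = (432238759/11024)*(-25264/733992269) = -682505000461/505720673341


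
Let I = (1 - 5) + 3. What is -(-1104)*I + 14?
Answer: -1090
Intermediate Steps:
I = -1 (I = -4 + 3 = -1)
-(-1104)*I + 14 = -(-1104)*(-1) + 14 = -46*24 + 14 = -1104 + 14 = -1090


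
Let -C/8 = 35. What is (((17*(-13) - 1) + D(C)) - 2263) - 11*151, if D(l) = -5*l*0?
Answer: -4146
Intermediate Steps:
C = -280 (C = -8*35 = -280)
D(l) = 0 (D(l) = -5*0 = 0)
(((17*(-13) - 1) + D(C)) - 2263) - 11*151 = (((17*(-13) - 1) + 0) - 2263) - 11*151 = (((-221 - 1) + 0) - 2263) - 1661 = ((-222 + 0) - 2263) - 1661 = (-222 - 2263) - 1661 = -2485 - 1661 = -4146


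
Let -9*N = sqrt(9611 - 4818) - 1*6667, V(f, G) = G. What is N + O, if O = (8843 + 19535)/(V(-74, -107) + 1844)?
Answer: 1315109/1737 - sqrt(4793)/9 ≈ 749.42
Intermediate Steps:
O = 28378/1737 (O = (8843 + 19535)/(-107 + 1844) = 28378/1737 ≈ 16.337)
N = 6667/9 - sqrt(4793)/9 (N = -(sqrt(9611 - 4818) - 1*6667)/9 = -(sqrt(4793) - 6667)/9 = -(-6667 + sqrt(4793))/9 = 6667/9 - sqrt(4793)/9 ≈ 733.08)
N + O = (6667/9 - sqrt(4793)/9) + 28378/1737 = 1315109/1737 - sqrt(4793)/9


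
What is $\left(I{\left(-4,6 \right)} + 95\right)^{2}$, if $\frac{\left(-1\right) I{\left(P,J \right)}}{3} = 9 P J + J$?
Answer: $525625$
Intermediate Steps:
$I{\left(P,J \right)} = - 3 J - 27 J P$ ($I{\left(P,J \right)} = - 3 \left(9 P J + J\right) = - 3 \left(9 J P + J\right) = - 3 \left(J + 9 J P\right) = - 3 J - 27 J P$)
$\left(I{\left(-4,6 \right)} + 95\right)^{2} = \left(\left(-3\right) 6 \left(1 + 9 \left(-4\right)\right) + 95\right)^{2} = \left(\left(-3\right) 6 \left(1 - 36\right) + 95\right)^{2} = \left(\left(-3\right) 6 \left(-35\right) + 95\right)^{2} = \left(630 + 95\right)^{2} = 725^{2} = 525625$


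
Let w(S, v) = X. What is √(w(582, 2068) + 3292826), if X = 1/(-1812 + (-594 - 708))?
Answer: √3547835616398/1038 ≈ 1814.6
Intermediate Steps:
X = -1/3114 (X = 1/(-1812 - 1302) = 1/(-3114) = -1/3114 ≈ -0.00032113)
w(S, v) = -1/3114
√(w(582, 2068) + 3292826) = √(-1/3114 + 3292826) = √(10253860163/3114) = √3547835616398/1038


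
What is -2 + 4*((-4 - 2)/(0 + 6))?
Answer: -6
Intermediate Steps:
-2 + 4*((-4 - 2)/(0 + 6)) = -2 + 4*(-6/6) = -2 + 4*(-6*⅙) = -2 + 4*(-1) = -2 - 4 = -6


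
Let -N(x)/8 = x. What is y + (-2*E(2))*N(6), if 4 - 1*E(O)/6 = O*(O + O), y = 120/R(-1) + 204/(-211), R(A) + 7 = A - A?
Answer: -3429756/1477 ≈ -2322.1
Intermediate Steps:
N(x) = -8*x
R(A) = -7 (R(A) = -7 + (A - A) = -7 + 0 = -7)
y = -26748/1477 (y = 120/(-7) + 204/(-211) = 120*(-⅐) + 204*(-1/211) = -120/7 - 204/211 = -26748/1477 ≈ -18.110)
E(O) = 24 - 12*O² (E(O) = 24 - 6*O*(O + O) = 24 - 6*O*2*O = 24 - 12*O²)
y + (-2*E(2))*N(6) = -26748/1477 + (-2*(24 - 12*2²))*(-8*6) = -26748/1477 - 2*(24 - 12*4)*(-48) = -26748/1477 - 2*(24 - 48)*(-48) = -26748/1477 - 2*(-24)*(-48) = -26748/1477 + 48*(-48) = -26748/1477 - 2304 = -3429756/1477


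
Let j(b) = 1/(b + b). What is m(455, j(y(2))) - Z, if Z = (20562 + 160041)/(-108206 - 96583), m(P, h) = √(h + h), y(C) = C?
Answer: 60201/68263 + √2/2 ≈ 1.5890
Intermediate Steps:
j(b) = 1/(2*b)
m(P, h) = √2*√h (m(P, h) = √(2*h) = √2*√h)
Z = -60201/68263 (Z = 180603/(-204789) = 180603*(-1/204789) = -60201/68263 ≈ -0.88190)
m(455, j(y(2))) - Z = √2*√((½)/2) - 1*(-60201/68263) = √2*√((½)*(½)) + 60201/68263 = √2*√(¼) + 60201/68263 = √2*(½) + 60201/68263 = √2/2 + 60201/68263 = 60201/68263 + √2/2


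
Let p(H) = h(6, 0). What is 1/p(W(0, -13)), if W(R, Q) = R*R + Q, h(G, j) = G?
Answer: ⅙ ≈ 0.16667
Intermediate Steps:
W(R, Q) = Q + R² (W(R, Q) = R² + Q = Q + R²)
p(H) = 6
1/p(W(0, -13)) = 1/6 = ⅙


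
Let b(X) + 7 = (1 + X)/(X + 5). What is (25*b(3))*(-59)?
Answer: 19175/2 ≈ 9587.5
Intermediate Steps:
b(X) = -7 + (1 + X)/(5 + X) (b(X) = -7 + (1 + X)/(X + 5) = -7 + (1 + X)/(5 + X))
(25*b(3))*(-59) = (25*(2*(-17 - 3*3)/(5 + 3)))*(-59) = (25*(2*(-17 - 9)/8))*(-59) = (25*(2*(1/8)*(-26)))*(-59) = (25*(-13/2))*(-59) = -325/2*(-59) = 19175/2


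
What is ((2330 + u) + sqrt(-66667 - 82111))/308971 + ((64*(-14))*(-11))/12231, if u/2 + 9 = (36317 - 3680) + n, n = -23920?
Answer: 3286731502/3779024301 + I*sqrt(148778)/308971 ≈ 0.86973 + 0.0012484*I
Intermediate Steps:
u = 17416 (u = -18 + 2*((36317 - 3680) - 23920) = -18 + 2*(32637 - 23920) = -18 + 2*8717 = -18 + 17434 = 17416)
((2330 + u) + sqrt(-66667 - 82111))/308971 + ((64*(-14))*(-11))/12231 = ((2330 + 17416) + sqrt(-66667 - 82111))/308971 + ((64*(-14))*(-11))/12231 = (19746 + sqrt(-148778))*(1/308971) - 896*(-11)*(1/12231) = (19746 + I*sqrt(148778))*(1/308971) + 9856*(1/12231) = (19746/308971 + I*sqrt(148778)/308971) + 9856/12231 = 3286731502/3779024301 + I*sqrt(148778)/308971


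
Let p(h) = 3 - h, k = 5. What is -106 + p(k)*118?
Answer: -342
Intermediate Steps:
-106 + p(k)*118 = -106 + (3 - 1*5)*118 = -106 + (3 - 5)*118 = -106 - 2*118 = -106 - 236 = -342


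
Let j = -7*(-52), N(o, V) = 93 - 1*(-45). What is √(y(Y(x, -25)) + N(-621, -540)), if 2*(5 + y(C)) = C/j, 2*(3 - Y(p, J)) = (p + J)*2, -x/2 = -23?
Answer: √4404673/182 ≈ 11.531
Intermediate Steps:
x = 46 (x = -2*(-23) = 46)
N(o, V) = 138 (N(o, V) = 93 + 45 = 138)
Y(p, J) = 3 - J - p (Y(p, J) = 3 - (p + J)*2/2 = 3 - (J + p)*2/2 = 3 - (2*J + 2*p)/2 = 3 + (-J - p) = 3 - J - p)
j = 364
y(C) = -5 + C/728 (y(C) = -5 + (C/364)/2 = -5 + C/728)
√(y(Y(x, -25)) + N(-621, -540)) = √((-5 + (3 - 1*(-25) - 1*46)/728) + 138) = √((-5 + (3 + 25 - 46)/728) + 138) = √((-5 + (1/728)*(-18)) + 138) = √((-5 - 9/364) + 138) = √(-1829/364 + 138) = √(48403/364) = √4404673/182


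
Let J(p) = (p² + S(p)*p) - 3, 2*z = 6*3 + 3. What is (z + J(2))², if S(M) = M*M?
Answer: 1521/4 ≈ 380.25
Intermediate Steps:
S(M) = M²
z = 21/2 (z = (6*3 + 3)/2 = (18 + 3)/2 = (½)*21 = 21/2 ≈ 10.500)
J(p) = -3 + p² + p³ (J(p) = (p² + p²*p) - 3 = (p² + p³) - 3 = -3 + p² + p³)
(z + J(2))² = (21/2 + (-3 + 2² + 2³))² = (21/2 + (-3 + 4 + 8))² = (21/2 + 9)² = (39/2)² = 1521/4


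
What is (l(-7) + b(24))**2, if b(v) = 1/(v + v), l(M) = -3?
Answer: 20449/2304 ≈ 8.8754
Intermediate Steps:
b(v) = 1/(2*v)
(l(-7) + b(24))**2 = (-3 + (1/2)/24)**2 = (-3 + (1/2)*(1/24))**2 = (-3 + 1/48)**2 = (-143/48)**2 = 20449/2304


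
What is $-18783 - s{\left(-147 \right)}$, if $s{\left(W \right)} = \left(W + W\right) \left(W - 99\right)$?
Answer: $-91107$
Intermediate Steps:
$s{\left(W \right)} = 2 W \left(-99 + W\right)$
$-18783 - s{\left(-147 \right)} = -18783 - 2 \left(-147\right) \left(-99 - 147\right) = -18783 - 2 \left(-147\right) \left(-246\right) = -18783 - 72324 = -91107$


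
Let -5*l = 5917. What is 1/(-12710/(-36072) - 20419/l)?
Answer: 106719012/1878987955 ≈ 0.056796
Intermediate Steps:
l = -5917/5 (l = -⅕*5917 = -5917/5 ≈ -1183.4)
1/(-12710/(-36072) - 20419/l) = 1/(-12710/(-36072) - 20419/(-5917/5)) = 1/(-12710*(-1/36072) - 20419*(-5/5917)) = 1/(6355/18036 + 102095/5917) = 1/(1878987955/106719012) = 106719012/1878987955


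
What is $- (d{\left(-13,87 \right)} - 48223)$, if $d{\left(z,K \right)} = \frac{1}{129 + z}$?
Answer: $\frac{5593867}{116} \approx 48223.0$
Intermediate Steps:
$- (d{\left(-13,87 \right)} - 48223) = - (\frac{1}{129 - 13} - 48223) = - (\frac{1}{116} - 48223) = \left(-1\right) \left(- \frac{5593867}{116}\right) = \frac{5593867}{116}$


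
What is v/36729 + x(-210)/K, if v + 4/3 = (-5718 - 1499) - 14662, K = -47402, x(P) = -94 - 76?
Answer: -1546391446/2611542087 ≈ -0.59214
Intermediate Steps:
x(P) = -170
v = -65641/3 (v = -4/3 + ((-5718 - 1499) - 14662) = -4/3 + (-7217 - 14662) = -4/3 - 21879 = -65641/3 ≈ -21880.)
v/36729 + x(-210)/K = -65641/3/36729 - 170/(-47402) = -65641/3*1/36729 - 170*(-1/47402) = -65641/110187 + 85/23701 = -1546391446/2611542087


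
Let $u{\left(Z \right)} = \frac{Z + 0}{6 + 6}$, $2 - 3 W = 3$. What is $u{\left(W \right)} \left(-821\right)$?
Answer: $\frac{821}{36} \approx 22.806$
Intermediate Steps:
$W = - \frac{1}{3}$ ($W = \frac{2}{3} - 1 = - \frac{1}{3} \approx -0.33333$)
$u{\left(Z \right)} = \frac{Z}{12}$
$u{\left(W \right)} \left(-821\right) = \frac{1}{12} \left(- \frac{1}{3}\right) \left(-821\right) = \left(- \frac{1}{36}\right) \left(-821\right) = \frac{821}{36}$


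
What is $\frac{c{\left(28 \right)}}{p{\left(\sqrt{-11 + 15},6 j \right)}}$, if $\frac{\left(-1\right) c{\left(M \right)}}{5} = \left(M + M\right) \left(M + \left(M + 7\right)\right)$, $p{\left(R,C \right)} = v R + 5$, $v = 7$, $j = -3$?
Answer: $- \frac{17640}{19} \approx -928.42$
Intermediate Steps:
$p{\left(R,C \right)} = 5 + 7 R$ ($p{\left(R,C \right)} = 7 R + 5 = 5 + 7 R$)
$c{\left(M \right)} = - 10 M \left(7 + 2 M\right)$ ($c{\left(M \right)} = - 5 \left(M + M\right) \left(M + \left(M + 7\right)\right) = - 5 \cdot 2 M \left(M + \left(7 + M\right)\right) = - 5 \cdot 2 M \left(7 + 2 M\right) = - 10 M \left(7 + 2 M\right)$)
$\frac{c{\left(28 \right)}}{p{\left(\sqrt{-11 + 15},6 j \right)}} = \frac{\left(-10\right) 28 \left(7 + 2 \cdot 28\right)}{5 + 7 \sqrt{-11 + 15}} = \frac{\left(-10\right) 28 \left(7 + 56\right)}{5 + 7 \sqrt{4}} = \frac{\left(-10\right) 28 \cdot 63}{5 + 7 \cdot 2} = - \frac{17640}{5 + 14} = - \frac{17640}{19}$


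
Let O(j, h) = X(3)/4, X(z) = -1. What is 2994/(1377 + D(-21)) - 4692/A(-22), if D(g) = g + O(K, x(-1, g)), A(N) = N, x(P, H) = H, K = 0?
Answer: 1168554/5423 ≈ 215.48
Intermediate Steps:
O(j, h) = -¼ (O(j, h) = -1/4 = -1*¼ = -¼)
D(g) = -¼ + g (D(g) = g - ¼ = -¼ + g)
2994/(1377 + D(-21)) - 4692/A(-22) = 2994/(1377 + (-¼ - 21)) - 4692/(-22) = 2994/(1377 - 85/4) - 4692*(-1/22) = 2994/(5423/4) + 2346/11 = 2994*(4/5423) + 2346/11 = 11976/5423 + 2346/11 = 1168554/5423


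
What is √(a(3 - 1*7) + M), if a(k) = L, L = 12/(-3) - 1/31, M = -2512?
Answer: I*√2417907/31 ≈ 50.16*I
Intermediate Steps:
L = -125/31 (L = 12*(-⅓) - 1*1/31 = -4 - 1/31 = -125/31 ≈ -4.0323)
a(k) = -125/31
√(a(3 - 1*7) + M) = √(-125/31 - 2512) = √(-77997/31) = I*√2417907/31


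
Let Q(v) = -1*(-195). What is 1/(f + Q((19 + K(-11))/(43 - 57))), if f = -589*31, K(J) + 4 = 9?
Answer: -1/18064 ≈ -5.5359e-5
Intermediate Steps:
K(J) = 5 (K(J) = -4 + 9 = 5)
Q(v) = 195
f = -18259
1/(f + Q((19 + K(-11))/(43 - 57))) = 1/(-18259 + 195) = 1/(-18064) = -1/18064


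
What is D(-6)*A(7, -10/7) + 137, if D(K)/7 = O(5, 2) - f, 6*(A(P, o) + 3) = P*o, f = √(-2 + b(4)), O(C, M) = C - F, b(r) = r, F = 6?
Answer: 509/3 + 98*√2/3 ≈ 215.86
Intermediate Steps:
O(C, M) = -6 + C (O(C, M) = C - 1*6 = C - 6 = -6 + C)
f = √2 (f = √(-2 + 4) = √2 ≈ 1.4142)
A(P, o) = -3 + P*o/6 (A(P, o) = -3 + (P*o)/6 = -3 + P*o/6)
D(K) = -7 - 7*√2 (D(K) = 7*((-6 + 5) - √2) = 7*(-1 - √2) = -7 - 7*√2)
D(-6)*A(7, -10/7) + 137 = (-7 - 7*√2)*(-3 + (⅙)*7*(-10/7)) + 137 = (-7 - 7*√2)*(-3 - 5/3) + 137 = (-7 - 7*√2)*(-14/3) + 137 = (98/3 + 98*√2/3) + 137 = 509/3 + 98*√2/3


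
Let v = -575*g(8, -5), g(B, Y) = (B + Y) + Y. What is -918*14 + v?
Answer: -11702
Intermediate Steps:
g(B, Y) = B + 2*Y
v = 1150 (v = -575*(8 + 2*(-5)) = -575*(8 - 10) = -575*(-2) = 1150)
-918*14 + v = -918*14 + 1150 = -12852 + 1150 = -11702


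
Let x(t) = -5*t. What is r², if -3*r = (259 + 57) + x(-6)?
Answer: 119716/9 ≈ 13302.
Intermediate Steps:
r = -346/3 (r = -((259 + 57) - 5*(-6))/3 = -(316 + 30)/3 = -⅓*346 = -346/3 ≈ -115.33)
r² = (-346/3)² = 119716/9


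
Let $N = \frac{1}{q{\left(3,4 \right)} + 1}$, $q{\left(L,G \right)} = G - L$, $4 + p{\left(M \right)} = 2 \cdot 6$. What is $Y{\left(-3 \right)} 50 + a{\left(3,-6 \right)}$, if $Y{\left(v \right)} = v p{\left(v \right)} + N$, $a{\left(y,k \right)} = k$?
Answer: $-1181$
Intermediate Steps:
$p{\left(M \right)} = 8$ ($p{\left(M \right)} = -4 + 2 \cdot 6 = -4 + 12 = 8$)
$N = \frac{1}{2}$ ($N = \frac{1}{\left(4 - 3\right) + 1} = \frac{1}{1 + 1} = \frac{1}{2} \approx 0.5$)
$Y{\left(v \right)} = \frac{1}{2} + 8 v$ ($Y{\left(v \right)} = v 8 + \frac{1}{2} = 8 v + \frac{1}{2} = \frac{1}{2} + 8 v$)
$Y{\left(-3 \right)} 50 + a{\left(3,-6 \right)} = \left(\frac{1}{2} + 8 \left(-3\right)\right) 50 - 6 = \left(\frac{1}{2} - 24\right) 50 - 6 = \left(- \frac{47}{2}\right) 50 - 6 = -1175 - 6 = -1181$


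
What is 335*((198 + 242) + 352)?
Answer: 265320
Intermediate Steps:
335*((198 + 242) + 352) = 335*(440 + 352) = 335*792 = 265320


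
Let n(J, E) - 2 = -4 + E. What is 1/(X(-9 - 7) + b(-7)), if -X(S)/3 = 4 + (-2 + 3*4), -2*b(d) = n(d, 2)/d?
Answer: -1/42 ≈ -0.023810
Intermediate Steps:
n(J, E) = -2 + E (n(J, E) = 2 + (-4 + E) = -2 + E)
b(d) = 0 (b(d) = -(-2 + 2)/(2*d) = -0/d = -½*0 = 0)
X(S) = -42 (X(S) = -3*(4 + (-2 + 3*4)) = -3*(4 + (-2 + 12)) = -3*(4 + 10) = -3*14 = -42)
1/(X(-9 - 7) + b(-7)) = 1/(-42 + 0) = 1/(-42) = -1/42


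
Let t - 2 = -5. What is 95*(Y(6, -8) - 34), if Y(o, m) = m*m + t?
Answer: 2565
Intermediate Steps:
t = -3 (t = 2 - 5 = -3)
Y(o, m) = -3 + m**2 (Y(o, m) = m*m - 3 = m**2 - 3 = -3 + m**2)
95*(Y(6, -8) - 34) = 95*((-3 + (-8)**2) - 34) = 95*((-3 + 64) - 34) = 95*(61 - 34) = 95*27 = 2565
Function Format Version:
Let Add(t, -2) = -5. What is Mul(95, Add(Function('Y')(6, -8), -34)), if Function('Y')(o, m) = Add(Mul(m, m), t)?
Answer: 2565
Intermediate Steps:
t = -3 (t = Add(2, -5) = -3)
Function('Y')(o, m) = Add(-3, Pow(m, 2)) (Function('Y')(o, m) = Add(Mul(m, m), -3) = Add(Pow(m, 2), -3) = Add(-3, Pow(m, 2)))
Mul(95, Add(Function('Y')(6, -8), -34)) = Mul(95, Add(Add(-3, Pow(-8, 2)), -34)) = Mul(95, Add(Add(-3, 64), -34)) = Mul(95, Add(61, -34)) = Mul(95, 27) = 2565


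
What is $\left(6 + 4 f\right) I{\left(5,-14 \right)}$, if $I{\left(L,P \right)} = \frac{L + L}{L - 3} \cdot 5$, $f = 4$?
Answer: $550$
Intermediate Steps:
$I{\left(L,P \right)} = \frac{10 L}{-3 + L}$ ($I{\left(L,P \right)} = \frac{2 L}{-3 + L} 5 = \frac{10 L}{-3 + L}$)
$\left(6 + 4 f\right) I{\left(5,-14 \right)} = \left(6 + 4 \cdot 4\right) 10 \cdot 5 \frac{1}{-3 + 5} = \left(6 + 16\right) 10 \cdot 5 \cdot \frac{1}{2} = 22 \cdot 10 \cdot 5 \cdot \frac{1}{2} = 22 \cdot 25 = 550$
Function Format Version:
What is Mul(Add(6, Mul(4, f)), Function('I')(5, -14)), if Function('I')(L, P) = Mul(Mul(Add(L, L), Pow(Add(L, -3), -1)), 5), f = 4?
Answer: 550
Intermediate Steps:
Function('I')(L, P) = Mul(10, L, Pow(Add(-3, L), -1)) (Function('I')(L, P) = Mul(Mul(Mul(2, L), Pow(Add(-3, L), -1)), 5) = Mul(Mul(2, L, Pow(Add(-3, L), -1)), 5) = Mul(10, L, Pow(Add(-3, L), -1)))
Mul(Add(6, Mul(4, f)), Function('I')(5, -14)) = Mul(Add(6, Mul(4, 4)), Mul(10, 5, Pow(Add(-3, 5), -1))) = Mul(Add(6, 16), Mul(10, 5, Pow(2, -1))) = Mul(22, Mul(10, 5, Rational(1, 2))) = Mul(22, 25) = 550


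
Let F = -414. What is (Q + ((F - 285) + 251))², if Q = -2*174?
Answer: 633616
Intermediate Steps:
Q = -348
(Q + ((F - 285) + 251))² = (-348 + ((-414 - 285) + 251))² = (-348 + (-699 + 251))² = (-348 - 448)² = (-796)² = 633616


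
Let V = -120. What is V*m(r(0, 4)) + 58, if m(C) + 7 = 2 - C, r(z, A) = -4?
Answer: 178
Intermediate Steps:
m(C) = -5 - C (m(C) = -7 + (2 - C) = -5 - C)
V*m(r(0, 4)) + 58 = -120*(-5 - 1*(-4)) + 58 = -120*(-5 + 4) + 58 = -120*(-1) + 58 = 120 + 58 = 178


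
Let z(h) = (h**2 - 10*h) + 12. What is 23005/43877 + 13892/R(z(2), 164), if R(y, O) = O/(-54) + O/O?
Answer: -16456295393/2413235 ≈ -6819.2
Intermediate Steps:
z(h) = 12 + h**2 - 10*h
R(y, O) = 1 - O/54 (R(y, O) = O*(-1/54) + 1 = -O/54 + 1 = 1 - O/54)
23005/43877 + 13892/R(z(2), 164) = 23005/43877 + 13892/(1 - 1/54*164) = 23005*(1/43877) + 13892/(1 - 82/27) = 23005/43877 + 13892/(-55/27) = 23005/43877 + 13892*(-27/55) = 23005/43877 - 375084/55 = -16456295393/2413235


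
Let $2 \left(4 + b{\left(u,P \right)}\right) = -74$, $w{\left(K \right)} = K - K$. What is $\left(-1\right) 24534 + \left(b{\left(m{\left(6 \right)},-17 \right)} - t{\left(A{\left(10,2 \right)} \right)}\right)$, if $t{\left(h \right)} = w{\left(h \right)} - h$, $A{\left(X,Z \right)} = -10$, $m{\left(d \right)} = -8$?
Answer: $-24585$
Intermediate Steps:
$w{\left(K \right)} = 0$
$b{\left(u,P \right)} = -41$ ($b{\left(u,P \right)} = -4 + \frac{1}{2} \left(-74\right) = -4 - 37 = -41$)
$t{\left(h \right)} = - h$ ($t{\left(h \right)} = 0 - h = - h$)
$\left(-1\right) 24534 + \left(b{\left(m{\left(6 \right)},-17 \right)} - t{\left(A{\left(10,2 \right)} \right)}\right) = \left(-1\right) 24534 - \left(41 - -10\right) = -24534 - 51 = -24585$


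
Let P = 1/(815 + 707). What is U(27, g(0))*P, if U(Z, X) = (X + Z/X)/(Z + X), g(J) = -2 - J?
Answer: -31/76100 ≈ -0.00040736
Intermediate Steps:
U(Z, X) = (X + Z/X)/(X + Z)
P = 1/1522 ≈ 0.00065703
U(27, g(0))*P = ((27 + (-2 - 1*0)²)/((-2 - 1*0)*((-2 - 1*0) + 27)))*(1/1522) = ((27 + (-2 + 0)²)/((-2 + 0)*((-2 + 0) + 27)))*(1/1522) = ((27 + (-2)²)/((-2)*(-2 + 27)))*(1/1522) = -½*(27 + 4)/25*(1/1522) = -½*1/25*31*(1/1522) = -31/50*1/1522 = -31/76100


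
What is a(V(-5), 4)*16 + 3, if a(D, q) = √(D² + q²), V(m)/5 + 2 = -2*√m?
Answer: 3 + 32*√(-96 + 50*I*√5) ≈ 165.17 + 352.99*I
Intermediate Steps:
V(m) = -10 - 10*√m (V(m) = -10 + 5*(-2*√m) = -10 - 10*√m)
a(V(-5), 4)*16 + 3 = √((-10 - 10*I*√5)² + 4²)*16 + 3 = √((-10 - 10*I*√5)² + 16)*16 + 3 = √(16 + (-10 - 10*I*√5)²)*16 + 3 = 16*√(16 + (-10 - 10*I*√5)²) + 3 = 3 + 16*√(16 + (-10 - 10*I*√5)²)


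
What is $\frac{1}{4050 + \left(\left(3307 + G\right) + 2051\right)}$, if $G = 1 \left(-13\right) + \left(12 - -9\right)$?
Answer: $\frac{1}{9416} \approx 0.0001062$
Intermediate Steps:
$G = 8$ ($G = -13 + \left(12 + 9\right) = -13 + 21 = 8$)
$\frac{1}{4050 + \left(\left(3307 + G\right) + 2051\right)} = \frac{1}{4050 + \left(\left(3307 + 8\right) + 2051\right)} = \frac{1}{4050 + \left(3315 + 2051\right)} = \frac{1}{4050 + 5366} = \frac{1}{9416}$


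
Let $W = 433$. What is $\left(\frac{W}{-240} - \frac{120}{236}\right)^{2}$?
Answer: $\frac{1072366009}{200505600} \approx 5.3483$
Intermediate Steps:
$\left(\frac{W}{-240} - \frac{120}{236}\right)^{2} = \left(\frac{433}{-240} - \frac{120}{236}\right)^{2} = \left(433 \left(- \frac{1}{240}\right) - \frac{30}{59}\right)^{2} = \left(- \frac{433}{240} - \frac{30}{59}\right)^{2} = \left(- \frac{32747}{14160}\right)^{2} = \frac{1072366009}{200505600}$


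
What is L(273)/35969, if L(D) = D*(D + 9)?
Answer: 76986/35969 ≈ 2.1403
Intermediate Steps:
L(D) = D*(9 + D)
L(273)/35969 = (273*(9 + 273))/35969 = (273*282)*(1/35969) = 76986*(1/35969) = 76986/35969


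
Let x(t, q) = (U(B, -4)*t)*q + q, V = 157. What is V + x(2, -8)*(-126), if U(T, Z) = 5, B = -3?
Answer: 11245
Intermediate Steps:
x(t, q) = q + 5*q*t (x(t, q) = (5*t)*q + q = 5*q*t + q = q + 5*q*t)
V + x(2, -8)*(-126) = 157 - 8*(1 + 5*2)*(-126) = 157 - 8*(1 + 10)*(-126) = 157 - 8*11*(-126) = 157 - 88*(-126) = 157 + 11088 = 11245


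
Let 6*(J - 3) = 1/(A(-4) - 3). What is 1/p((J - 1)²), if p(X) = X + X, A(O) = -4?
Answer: 882/6889 ≈ 0.12803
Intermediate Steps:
J = 125/42 (J = 3 + 1/(6*(-4 - 3)) = 3 + (⅙)/(-7) = 3 + (⅙)*(-⅐) = 3 - 1/42 = 125/42 ≈ 2.9762)
p(X) = 2*X
1/p((J - 1)²) = 1/(2*(125/42 - 1)²) = 1/(2*(83/42)²) = 1/(2*(6889/1764)) = 1/(6889/882) = 882/6889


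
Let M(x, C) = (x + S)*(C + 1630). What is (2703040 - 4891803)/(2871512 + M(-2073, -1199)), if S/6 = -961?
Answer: 2188763/507097 ≈ 4.3163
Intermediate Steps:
S = -5766 (S = 6*(-961) = -5766)
M(x, C) = (-5766 + x)*(1630 + C) (M(x, C) = (x - 5766)*(C + 1630) = (-5766 + x)*(1630 + C))
(2703040 - 4891803)/(2871512 + M(-2073, -1199)) = (2703040 - 4891803)/(2871512 + (-9398580 - 5766*(-1199) + 1630*(-2073) - 1199*(-2073))) = -2188763/(2871512 + (-9398580 + 6913434 - 3378990 + 2485527)) = -2188763/(2871512 - 3378609) = -2188763/(-507097) = -2188763*(-1/507097) = 2188763/507097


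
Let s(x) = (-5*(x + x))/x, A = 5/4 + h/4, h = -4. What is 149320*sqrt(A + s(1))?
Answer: 74660*I*sqrt(39) ≈ 4.6625e+5*I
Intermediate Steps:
A = 1/4 (A = 5/4 - 4/4 = 5*(1/4) - 4*1/4 = 5/4 - 1 = 1/4 ≈ 0.25000)
s(x) = -10 (s(x) = (-10*x)/x = -10)
149320*sqrt(A + s(1)) = 149320*sqrt(1/4 - 10) = 149320*sqrt(-39/4) = 149320*(I*sqrt(39)/2) = 74660*I*sqrt(39)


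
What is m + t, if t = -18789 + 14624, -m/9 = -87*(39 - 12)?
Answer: 16976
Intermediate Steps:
m = 21141 (m = -(-783)*(39 - 12) = -(-783)*27 = -9*(-2349) = 21141)
t = -4165
m + t = 21141 - 4165 = 16976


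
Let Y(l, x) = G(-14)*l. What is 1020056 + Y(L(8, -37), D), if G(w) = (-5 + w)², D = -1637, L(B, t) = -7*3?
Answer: 1012475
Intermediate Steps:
L(B, t) = -21
Y(l, x) = 361*l (Y(l, x) = (-5 - 14)²*l = (-19)²*l = 361*l)
1020056 + Y(L(8, -37), D) = 1020056 + 361*(-21) = 1020056 - 7581 = 1012475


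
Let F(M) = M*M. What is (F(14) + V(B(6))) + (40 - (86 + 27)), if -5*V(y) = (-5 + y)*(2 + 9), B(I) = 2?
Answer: 648/5 ≈ 129.60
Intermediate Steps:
F(M) = M²
V(y) = 11 - 11*y/5 (V(y) = -(-5 + y)*(2 + 9)/5 = -(-5 + y)*11/5 = -(-55 + 11*y)/5 = 11 - 11*y/5)
(F(14) + V(B(6))) + (40 - (86 + 27)) = (14² + (11 - 11/5*2)) + (40 - (86 + 27)) = (196 + (11 - 22/5)) + (40 - 1*113) = (196 + 33/5) + (40 - 113) = 1013/5 - 73 = 648/5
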